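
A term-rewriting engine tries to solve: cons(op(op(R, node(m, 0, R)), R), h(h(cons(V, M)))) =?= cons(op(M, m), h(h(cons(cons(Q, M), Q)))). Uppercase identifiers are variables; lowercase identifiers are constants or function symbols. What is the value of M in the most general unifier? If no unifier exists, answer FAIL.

Decompose cons/2: op(op(R, node(m, 0, R)), R) =?= op(M, m),  h(h(cons(V, M))) =?= h(h(cons(cons(Q, M), Q))).
Decompose op/2: op(R, node(m, 0, R)) =?= M,  R =?= m.
Bind M := op(R, node(m, 0, R)); substituting into the one remaining equation that mentions M gives: h(h(cons(V, op(R, node(m, 0, R))))) =?= h(h(cons(cons(Q, op(R, node(m, 0, R))), Q))).
Bind R := m; substituting into the remaining equation gives: h(h(cons(V, op(m, node(m, 0, m))))) =?= h(h(cons(cons(Q, op(m, node(m, 0, m))), Q))). Substituting into the earlier binding gives M := op(m, node(m, 0, m)).
Decompose h/1: h(cons(V, op(m, node(m, 0, m)))) =?= h(cons(cons(Q, op(m, node(m, 0, m))), Q)).
Decompose h/1: cons(V, op(m, node(m, 0, m))) =?= cons(cons(Q, op(m, node(m, 0, m))), Q).
Decompose cons/2: V =?= cons(Q, op(m, node(m, 0, m))),  op(m, node(m, 0, m)) =?= Q.
Bind V := cons(Q, op(m, node(m, 0, m))); no other remaining equation mentions V.
Bind Q := op(m, node(m, 0, m)). Substituting into the earlier binding gives V := cons(op(m, node(m, 0, m)), op(m, node(m, 0, m))).
MGU = { M := op(m, node(m, 0, m)), R := m, V := cons(op(m, node(m, 0, m)), op(m, node(m, 0, m))), Q := op(m, node(m, 0, m)) }, so M := op(m, node(m, 0, m)).

op(m, node(m, 0, m))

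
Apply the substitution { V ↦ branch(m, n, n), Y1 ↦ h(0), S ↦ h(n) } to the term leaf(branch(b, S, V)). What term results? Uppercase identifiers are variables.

Replace each occurrence of V with branch(m, n, n).
Replace each occurrence of S with h(n).
Result: leaf(branch(b, h(n), branch(m, n, n))).

leaf(branch(b, h(n), branch(m, n, n)))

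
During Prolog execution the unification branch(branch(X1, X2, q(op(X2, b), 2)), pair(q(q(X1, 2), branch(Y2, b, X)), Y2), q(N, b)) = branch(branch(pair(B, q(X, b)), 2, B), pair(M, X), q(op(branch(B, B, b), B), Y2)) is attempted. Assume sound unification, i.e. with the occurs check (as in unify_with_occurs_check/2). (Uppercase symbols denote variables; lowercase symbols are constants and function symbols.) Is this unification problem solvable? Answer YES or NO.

YES

Decompose branch/3: branch(X1, X2, q(op(X2, b), 2)) = branch(pair(B, q(X, b)), 2, B),  pair(q(q(X1, 2), branch(Y2, b, X)), Y2) = pair(M, X),  q(N, b) = q(op(branch(B, B, b), B), Y2).
Decompose branch/3: X1 = pair(B, q(X, b)),  X2 = 2,  q(op(X2, b), 2) = B.
Bind X1 := pair(B, q(X, b)); substituting into the one remaining equation that mentions X1 gives: pair(q(q(pair(B, q(X, b)), 2), branch(Y2, b, X)), Y2) = pair(M, X).
Bind X2 := 2; substituting into the one remaining equation that mentions X2 gives: q(op(2, b), 2) = B.
Bind B := q(op(2, b), 2); substituting into the remaining equations gives: pair(q(q(pair(q(op(2, b), 2), q(X, b)), 2), branch(Y2, b, X)), Y2) = pair(M, X),  q(N, b) = q(op(branch(q(op(2, b), 2), q(op(2, b), 2), b), q(op(2, b), 2)), Y2). Substituting into the earlier binding gives X1 := pair(q(op(2, b), 2), q(X, b)).
Decompose pair/2: q(q(pair(q(op(2, b), 2), q(X, b)), 2), branch(Y2, b, X)) = M,  Y2 = X.
Bind M := q(q(pair(q(op(2, b), 2), q(X, b)), 2), branch(Y2, b, X)); no other remaining equation mentions M.
Bind Y2 := X; substituting into the remaining equation gives: q(N, b) = q(op(branch(q(op(2, b), 2), q(op(2, b), 2), b), q(op(2, b), 2)), X). Substituting into the earlier binding gives M := q(q(pair(q(op(2, b), 2), q(X, b)), 2), branch(X, b, X)).
Decompose q/2: N = op(branch(q(op(2, b), 2), q(op(2, b), 2), b), q(op(2, b), 2)),  b = X.
Bind N := op(branch(q(op(2, b), 2), q(op(2, b), 2), b), q(op(2, b), 2)); no other remaining equation mentions N.
Bind X := b. Substituting into the earlier bindings gives X1 := pair(q(op(2, b), 2), q(b, b)), M := q(q(pair(q(op(2, b), 2), q(b, b)), 2), branch(b, b, b)), Y2 := b.
No equations remain and no clash or occurs-check failure arose, so a unifier exists.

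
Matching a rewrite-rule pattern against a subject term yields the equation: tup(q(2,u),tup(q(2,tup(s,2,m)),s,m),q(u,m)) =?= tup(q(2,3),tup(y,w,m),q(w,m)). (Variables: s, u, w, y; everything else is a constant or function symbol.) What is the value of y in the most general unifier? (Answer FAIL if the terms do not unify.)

q(2,tup(3,2,m))

Decompose tup/3: q(2,u) =?= q(2,3),  tup(q(2,tup(s,2,m)),s,m) =?= tup(y,w,m),  q(u,m) =?= q(w,m).
Decompose q/2: 2 =?= 2,  u =?= 3.
Delete trivial equation 2 =?= 2.
Bind u := 3; substituting into the one remaining equation that mentions u gives: q(3,m) =?= q(w,m).
Decompose tup/3: q(2,tup(s,2,m)) =?= y,  s =?= w,  m =?= m.
Bind y := q(2,tup(s,2,m)); no other remaining equation mentions y.
Bind s := w; no other remaining equation mentions s. Substituting into the earlier binding gives y := q(2,tup(w,2,m)).
Delete trivial equation m =?= m.
Decompose q/2: 3 =?= w,  m =?= m.
Bind w := 3; no other remaining equation mentions w. Substituting into the earlier bindings gives y := q(2,tup(3,2,m)), s := 3.
Delete trivial equation m =?= m.
MGU = { u ↦ 3, y ↦ q(2,tup(3,2,m)), s ↦ 3, w ↦ 3 }, so y ↦ q(2,tup(3,2,m)).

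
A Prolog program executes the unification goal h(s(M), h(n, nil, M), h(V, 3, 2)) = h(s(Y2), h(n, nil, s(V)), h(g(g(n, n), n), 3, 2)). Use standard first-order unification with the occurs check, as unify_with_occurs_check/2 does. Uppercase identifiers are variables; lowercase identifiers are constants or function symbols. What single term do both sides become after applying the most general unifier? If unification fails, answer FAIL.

Decompose h/3: s(M) = s(Y2),  h(n, nil, M) = h(n, nil, s(V)),  h(V, 3, 2) = h(g(g(n, n), n), 3, 2).
Decompose s/1: M = Y2.
Bind M := Y2; substituting into the one remaining equation that mentions M gives: h(n, nil, Y2) = h(n, nil, s(V)).
Decompose h/3: n = n,  nil = nil,  Y2 = s(V).
Delete trivial equation n = n.
Delete trivial equation nil = nil.
Bind Y2 := s(V); no other remaining equation mentions Y2. Substituting into the earlier binding gives M := s(V).
Decompose h/3: V = g(g(n, n), n),  3 = 3,  2 = 2.
Bind V := g(g(n, n), n); no other remaining equation mentions V. Substituting into the earlier bindings gives M := s(g(g(n, n), n)), Y2 := s(g(g(n, n), n)).
Delete trivial equation 3 = 3.
Delete trivial equation 2 = 2.
Applying the MGU to either side gives h(s(s(g(g(n, n), n))), h(n, nil, s(g(g(n, n), n))), h(g(g(n, n), n), 3, 2)).

h(s(s(g(g(n, n), n))), h(n, nil, s(g(g(n, n), n))), h(g(g(n, n), n), 3, 2))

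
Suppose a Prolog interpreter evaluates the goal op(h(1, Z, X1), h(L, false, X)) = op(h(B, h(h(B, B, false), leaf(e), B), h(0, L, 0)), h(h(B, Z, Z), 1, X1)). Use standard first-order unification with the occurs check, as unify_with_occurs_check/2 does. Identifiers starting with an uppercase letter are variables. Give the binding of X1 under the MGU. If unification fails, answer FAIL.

Decompose op/2: h(1, Z, X1) = h(B, h(h(B, B, false), leaf(e), B), h(0, L, 0)),  h(L, false, X) = h(h(B, Z, Z), 1, X1).
Decompose h/3: 1 = B,  Z = h(h(B, B, false), leaf(e), B),  X1 = h(0, L, 0).
Bind B := 1; substituting into the 2 remaining equations that mention B gives: Z = h(h(1, 1, false), leaf(e), 1),  h(L, false, X) = h(h(1, Z, Z), 1, X1).
Bind Z := h(h(1, 1, false), leaf(e), 1); substituting into the one remaining equation that mentions Z gives: h(L, false, X) = h(h(1, h(h(1, 1, false), leaf(e), 1), h(h(1, 1, false), leaf(e), 1)), 1, X1).
Bind X1 := h(0, L, 0); substituting into the remaining equation gives: h(L, false, X) = h(h(1, h(h(1, 1, false), leaf(e), 1), h(h(1, 1, false), leaf(e), 1)), 1, h(0, L, 0)).
Decompose h/3: L = h(1, h(h(1, 1, false), leaf(e), 1), h(h(1, 1, false), leaf(e), 1)),  false = 1,  X = h(0, L, 0).
Bind L := h(1, h(h(1, 1, false), leaf(e), 1), h(h(1, 1, false), leaf(e), 1)); substituting into the one remaining equation that mentions L gives: X = h(0, h(1, h(h(1, 1, false), leaf(e), 1), h(h(1, 1, false), leaf(e), 1)), 0). Substituting into the earlier binding gives X1 := h(0, h(1, h(h(1, 1, false), leaf(e), 1), h(h(1, 1, false), leaf(e), 1)), 0).
Clash: constants false and 1 differ; no unifier exists.

FAIL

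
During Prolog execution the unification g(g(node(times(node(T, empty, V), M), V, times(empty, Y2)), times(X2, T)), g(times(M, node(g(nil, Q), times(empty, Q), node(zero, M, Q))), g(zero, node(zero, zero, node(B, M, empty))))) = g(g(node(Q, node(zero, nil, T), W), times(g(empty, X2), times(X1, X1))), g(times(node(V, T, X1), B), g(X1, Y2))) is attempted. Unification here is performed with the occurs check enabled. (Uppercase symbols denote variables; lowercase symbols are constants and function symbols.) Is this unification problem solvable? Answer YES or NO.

NO

Decompose g/2: g(node(times(node(T, empty, V), M), V, times(empty, Y2)), times(X2, T)) = g(node(Q, node(zero, nil, T), W), times(g(empty, X2), times(X1, X1))),  g(times(M, node(g(nil, Q), times(empty, Q), node(zero, M, Q))), g(zero, node(zero, zero, node(B, M, empty)))) = g(times(node(V, T, X1), B), g(X1, Y2)).
Decompose g/2: node(times(node(T, empty, V), M), V, times(empty, Y2)) = node(Q, node(zero, nil, T), W),  times(X2, T) = times(g(empty, X2), times(X1, X1)).
Decompose node/3: times(node(T, empty, V), M) = Q,  V = node(zero, nil, T),  times(empty, Y2) = W.
Bind Q := times(node(T, empty, V), M); substituting into the one remaining equation that mentions Q gives: g(times(M, node(g(nil, times(node(T, empty, V), M)), times(empty, times(node(T, empty, V), M)), node(zero, M, times(node(T, empty, V), M)))), g(zero, node(zero, zero, node(B, M, empty)))) = g(times(node(V, T, X1), B), g(X1, Y2)).
Bind V := node(zero, nil, T); substituting into the one remaining equation that mentions V gives: g(times(M, node(g(nil, times(node(T, empty, node(zero, nil, T)), M)), times(empty, times(node(T, empty, node(zero, nil, T)), M)), node(zero, M, times(node(T, empty, node(zero, nil, T)), M)))), g(zero, node(zero, zero, node(B, M, empty)))) = g(times(node(node(zero, nil, T), T, X1), B), g(X1, Y2)). Substituting into the earlier binding gives Q := times(node(T, empty, node(zero, nil, T)), M).
Bind W := times(empty, Y2); no other remaining equation mentions W.
Decompose times/2: X2 = g(empty, X2),  T = times(X1, X1).
Occurs check fails: X2 occurs in g(empty, X2); the equation X2 = g(empty, X2) has no finite solution.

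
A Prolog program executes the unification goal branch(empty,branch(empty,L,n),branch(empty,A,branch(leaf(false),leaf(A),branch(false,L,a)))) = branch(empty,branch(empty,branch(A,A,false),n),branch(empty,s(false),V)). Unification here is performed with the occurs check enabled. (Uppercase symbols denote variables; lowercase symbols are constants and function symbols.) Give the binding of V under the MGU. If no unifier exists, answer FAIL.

Decompose branch/3: empty = empty,  branch(empty,L,n) = branch(empty,branch(A,A,false),n),  branch(empty,A,branch(leaf(false),leaf(A),branch(false,L,a))) = branch(empty,s(false),V).
Delete trivial equation empty = empty.
Decompose branch/3: empty = empty,  L = branch(A,A,false),  n = n.
Delete trivial equation empty = empty.
Bind L := branch(A,A,false); substituting into the one remaining equation that mentions L gives: branch(empty,A,branch(leaf(false),leaf(A),branch(false,branch(A,A,false),a))) = branch(empty,s(false),V).
Delete trivial equation n = n.
Decompose branch/3: empty = empty,  A = s(false),  branch(leaf(false),leaf(A),branch(false,branch(A,A,false),a)) = V.
Delete trivial equation empty = empty.
Bind A := s(false); substituting into the remaining equation gives: branch(leaf(false),leaf(s(false)),branch(false,branch(s(false),s(false),false),a)) = V. Substituting into the earlier binding gives L := branch(s(false),s(false),false).
Bind V := branch(leaf(false),leaf(s(false)),branch(false,branch(s(false),s(false),false),a)).
MGU = { L = branch(s(false),s(false),false), A = s(false), V = branch(leaf(false),leaf(s(false)),branch(false,branch(s(false),s(false),false),a)) }, so V = branch(leaf(false),leaf(s(false)),branch(false,branch(s(false),s(false),false),a)).

branch(leaf(false),leaf(s(false)),branch(false,branch(s(false),s(false),false),a))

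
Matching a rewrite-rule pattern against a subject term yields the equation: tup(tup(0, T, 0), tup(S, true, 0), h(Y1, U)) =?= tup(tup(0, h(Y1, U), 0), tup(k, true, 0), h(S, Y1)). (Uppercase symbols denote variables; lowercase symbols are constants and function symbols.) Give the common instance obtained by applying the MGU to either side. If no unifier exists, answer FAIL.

Decompose tup/3: tup(0, T, 0) =?= tup(0, h(Y1, U), 0),  tup(S, true, 0) =?= tup(k, true, 0),  h(Y1, U) =?= h(S, Y1).
Decompose tup/3: 0 =?= 0,  T =?= h(Y1, U),  0 =?= 0.
Delete trivial equation 0 =?= 0.
Bind T := h(Y1, U); no other remaining equation mentions T.
Delete trivial equation 0 =?= 0.
Decompose tup/3: S =?= k,  true =?= true,  0 =?= 0.
Bind S := k; substituting into the one remaining equation that mentions S gives: h(Y1, U) =?= h(k, Y1).
Delete trivial equation true =?= true.
Delete trivial equation 0 =?= 0.
Decompose h/2: Y1 =?= k,  U =?= Y1.
Bind Y1 := k; substituting into the remaining equation gives: U =?= k. Substituting into the earlier binding gives T := h(k, U).
Bind U := k. Substituting into the earlier binding gives T := h(k, k).
Applying the MGU to either side gives tup(tup(0, h(k, k), 0), tup(k, true, 0), h(k, k)).

tup(tup(0, h(k, k), 0), tup(k, true, 0), h(k, k))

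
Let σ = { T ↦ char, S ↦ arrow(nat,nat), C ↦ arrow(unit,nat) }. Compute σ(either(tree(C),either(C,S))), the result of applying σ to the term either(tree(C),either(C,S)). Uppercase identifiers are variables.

either(tree(arrow(unit,nat)),either(arrow(unit,nat),arrow(nat,nat)))

Replace each occurrence of S with arrow(nat,nat).
Replace each occurrence of C with arrow(unit,nat).
Result: either(tree(arrow(unit,nat)),either(arrow(unit,nat),arrow(nat,nat))).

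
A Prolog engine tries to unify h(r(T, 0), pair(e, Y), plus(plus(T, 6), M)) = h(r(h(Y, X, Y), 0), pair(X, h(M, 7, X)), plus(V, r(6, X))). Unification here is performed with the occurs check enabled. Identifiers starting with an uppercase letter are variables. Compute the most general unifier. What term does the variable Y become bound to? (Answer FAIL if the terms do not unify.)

h(r(6, e), 7, e)

Decompose h/3: r(T, 0) = r(h(Y, X, Y), 0),  pair(e, Y) = pair(X, h(M, 7, X)),  plus(plus(T, 6), M) = plus(V, r(6, X)).
Decompose r/2: T = h(Y, X, Y),  0 = 0.
Bind T := h(Y, X, Y); substituting into the one remaining equation that mentions T gives: plus(plus(h(Y, X, Y), 6), M) = plus(V, r(6, X)).
Delete trivial equation 0 = 0.
Decompose pair/2: e = X,  Y = h(M, 7, X).
Bind X := e; substituting into the remaining equations gives: Y = h(M, 7, e),  plus(plus(h(Y, e, Y), 6), M) = plus(V, r(6, e)). Substituting into the earlier binding gives T := h(Y, e, Y).
Bind Y := h(M, 7, e); substituting into the remaining equation gives: plus(plus(h(h(M, 7, e), e, h(M, 7, e)), 6), M) = plus(V, r(6, e)). Substituting into the earlier binding gives T := h(h(M, 7, e), e, h(M, 7, e)).
Decompose plus/2: plus(h(h(M, 7, e), e, h(M, 7, e)), 6) = V,  M = r(6, e).
Bind V := plus(h(h(M, 7, e), e, h(M, 7, e)), 6); no other remaining equation mentions V.
Bind M := r(6, e). Substituting into the earlier bindings gives T := h(h(r(6, e), 7, e), e, h(r(6, e), 7, e)), Y := h(r(6, e), 7, e), V := plus(h(h(r(6, e), 7, e), e, h(r(6, e), 7, e)), 6).
MGU = { T ↦ h(h(r(6, e), 7, e), e, h(r(6, e), 7, e)), X ↦ e, Y ↦ h(r(6, e), 7, e), V ↦ plus(h(h(r(6, e), 7, e), e, h(r(6, e), 7, e)), 6), M ↦ r(6, e) }, so Y ↦ h(r(6, e), 7, e).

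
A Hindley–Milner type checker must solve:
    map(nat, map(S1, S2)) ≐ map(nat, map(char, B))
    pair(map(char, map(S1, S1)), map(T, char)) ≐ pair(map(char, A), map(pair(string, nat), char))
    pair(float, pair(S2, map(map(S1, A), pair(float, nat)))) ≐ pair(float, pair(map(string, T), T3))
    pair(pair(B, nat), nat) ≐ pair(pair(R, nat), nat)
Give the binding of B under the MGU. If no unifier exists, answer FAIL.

map(string, pair(string, nat))

Decompose map/2: nat ≐ nat,  map(S1, S2) ≐ map(char, B).
Delete trivial equation nat ≐ nat.
Decompose map/2: S1 ≐ char,  S2 ≐ B.
Bind S1 := char; substituting into the 2 remaining equations that mention S1 gives: pair(map(char, map(char, char)), map(T, char)) ≐ pair(map(char, A), map(pair(string, nat), char)),  pair(float, pair(S2, map(map(char, A), pair(float, nat)))) ≐ pair(float, pair(map(string, T), T3)).
Bind S2 := B; substituting into the one remaining equation that mentions S2 gives: pair(float, pair(B, map(map(char, A), pair(float, nat)))) ≐ pair(float, pair(map(string, T), T3)).
Decompose pair/2: map(char, map(char, char)) ≐ map(char, A),  map(T, char) ≐ map(pair(string, nat), char).
Decompose map/2: char ≐ char,  map(char, char) ≐ A.
Delete trivial equation char ≐ char.
Bind A := map(char, char); substituting into the one remaining equation that mentions A gives: pair(float, pair(B, map(map(char, map(char, char)), pair(float, nat)))) ≐ pair(float, pair(map(string, T), T3)).
Decompose map/2: T ≐ pair(string, nat),  char ≐ char.
Bind T := pair(string, nat); substituting into the one remaining equation that mentions T gives: pair(float, pair(B, map(map(char, map(char, char)), pair(float, nat)))) ≐ pair(float, pair(map(string, pair(string, nat)), T3)).
Delete trivial equation char ≐ char.
Decompose pair/2: float ≐ float,  pair(B, map(map(char, map(char, char)), pair(float, nat))) ≐ pair(map(string, pair(string, nat)), T3).
Delete trivial equation float ≐ float.
Decompose pair/2: B ≐ map(string, pair(string, nat)),  map(map(char, map(char, char)), pair(float, nat)) ≐ T3.
Bind B := map(string, pair(string, nat)); substituting into the one remaining equation that mentions B gives: pair(pair(map(string, pair(string, nat)), nat), nat) ≐ pair(pair(R, nat), nat). Substituting into the earlier binding gives S2 := map(string, pair(string, nat)).
Bind T3 := map(map(char, map(char, char)), pair(float, nat)); no other remaining equation mentions T3.
Decompose pair/2: pair(map(string, pair(string, nat)), nat) ≐ pair(R, nat),  nat ≐ nat.
Decompose pair/2: map(string, pair(string, nat)) ≐ R,  nat ≐ nat.
Bind R := map(string, pair(string, nat)); no other remaining equation mentions R.
Delete trivial equation nat ≐ nat.
Delete trivial equation nat ≐ nat.
MGU = { S1 ↦ char, S2 ↦ map(string, pair(string, nat)), A ↦ map(char, char), T ↦ pair(string, nat), B ↦ map(string, pair(string, nat)), T3 ↦ map(map(char, map(char, char)), pair(float, nat)), R ↦ map(string, pair(string, nat)) }, so B ↦ map(string, pair(string, nat)).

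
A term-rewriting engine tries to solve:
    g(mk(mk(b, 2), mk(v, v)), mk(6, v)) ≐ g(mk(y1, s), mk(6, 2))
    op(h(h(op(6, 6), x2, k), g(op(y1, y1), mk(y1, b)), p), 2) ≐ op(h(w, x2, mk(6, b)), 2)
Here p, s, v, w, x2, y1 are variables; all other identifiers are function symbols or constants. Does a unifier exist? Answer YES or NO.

YES

Decompose g/2: mk(mk(b, 2), mk(v, v)) ≐ mk(y1, s),  mk(6, v) ≐ mk(6, 2).
Decompose mk/2: mk(b, 2) ≐ y1,  mk(v, v) ≐ s.
Bind y1 := mk(b, 2); substituting into the one remaining equation that mentions y1 gives: op(h(h(op(6, 6), x2, k), g(op(mk(b, 2), mk(b, 2)), mk(mk(b, 2), b)), p), 2) ≐ op(h(w, x2, mk(6, b)), 2).
Bind s := mk(v, v); no other remaining equation mentions s.
Decompose mk/2: 6 ≐ 6,  v ≐ 2.
Delete trivial equation 6 ≐ 6.
Bind v := 2; no other remaining equation mentions v. Substituting into the earlier binding gives s := mk(2, 2).
Decompose op/2: h(h(op(6, 6), x2, k), g(op(mk(b, 2), mk(b, 2)), mk(mk(b, 2), b)), p) ≐ h(w, x2, mk(6, b)),  2 ≐ 2.
Decompose h/3: h(op(6, 6), x2, k) ≐ w,  g(op(mk(b, 2), mk(b, 2)), mk(mk(b, 2), b)) ≐ x2,  p ≐ mk(6, b).
Bind w := h(op(6, 6), x2, k); no other remaining equation mentions w.
Bind x2 := g(op(mk(b, 2), mk(b, 2)), mk(mk(b, 2), b)); no other remaining equation mentions x2. Substituting into the earlier binding gives w := h(op(6, 6), g(op(mk(b, 2), mk(b, 2)), mk(mk(b, 2), b)), k).
Bind p := mk(6, b); no other remaining equation mentions p.
Delete trivial equation 2 ≐ 2.
No equations remain and no clash or occurs-check failure arose, so a unifier exists.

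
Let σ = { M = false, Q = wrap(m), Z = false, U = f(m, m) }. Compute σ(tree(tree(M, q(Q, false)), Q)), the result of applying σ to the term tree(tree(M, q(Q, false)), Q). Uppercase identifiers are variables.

Replace each occurrence of M with false.
Replace each occurrence of Q with wrap(m).
Result: tree(tree(false, q(wrap(m), false)), wrap(m)).

tree(tree(false, q(wrap(m), false)), wrap(m))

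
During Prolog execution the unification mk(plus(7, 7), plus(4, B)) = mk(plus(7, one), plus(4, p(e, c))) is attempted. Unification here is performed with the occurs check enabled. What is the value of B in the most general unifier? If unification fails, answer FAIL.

FAIL

Decompose mk/2: plus(7, 7) = plus(7, one),  plus(4, B) = plus(4, p(e, c)).
Decompose plus/2: 7 = 7,  7 = one.
Delete trivial equation 7 = 7.
Clash: constants 7 and one differ; no unifier exists.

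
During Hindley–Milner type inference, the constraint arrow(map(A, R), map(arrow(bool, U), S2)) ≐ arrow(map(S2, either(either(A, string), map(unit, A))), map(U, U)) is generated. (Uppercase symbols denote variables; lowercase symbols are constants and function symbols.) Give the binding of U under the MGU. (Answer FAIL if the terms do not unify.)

FAIL

Decompose arrow/2: map(A, R) ≐ map(S2, either(either(A, string), map(unit, A))),  map(arrow(bool, U), S2) ≐ map(U, U).
Decompose map/2: A ≐ S2,  R ≐ either(either(A, string), map(unit, A)).
Bind A := S2; substituting into the one remaining equation that mentions A gives: R ≐ either(either(S2, string), map(unit, S2)).
Bind R := either(either(S2, string), map(unit, S2)); no other remaining equation mentions R.
Decompose map/2: arrow(bool, U) ≐ U,  S2 ≐ U.
Occurs check fails: U occurs in arrow(bool, U); the equation U ≐ arrow(bool, U) has no finite solution.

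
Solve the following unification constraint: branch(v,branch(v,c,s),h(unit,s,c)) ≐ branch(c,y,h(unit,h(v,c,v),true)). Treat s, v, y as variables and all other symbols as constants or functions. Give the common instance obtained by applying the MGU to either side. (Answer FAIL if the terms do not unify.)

Decompose branch/3: v ≐ c,  branch(v,c,s) ≐ y,  h(unit,s,c) ≐ h(unit,h(v,c,v),true).
Bind v := c; substituting into the remaining equations gives: branch(c,c,s) ≐ y,  h(unit,s,c) ≐ h(unit,h(c,c,c),true).
Bind y := branch(c,c,s); no other remaining equation mentions y.
Decompose h/3: unit ≐ unit,  s ≐ h(c,c,c),  c ≐ true.
Delete trivial equation unit ≐ unit.
Bind s := h(c,c,c); no other remaining equation mentions s. Substituting into the earlier binding gives y := branch(c,c,h(c,c,c)).
Clash: constants c and true differ; no unifier exists.

FAIL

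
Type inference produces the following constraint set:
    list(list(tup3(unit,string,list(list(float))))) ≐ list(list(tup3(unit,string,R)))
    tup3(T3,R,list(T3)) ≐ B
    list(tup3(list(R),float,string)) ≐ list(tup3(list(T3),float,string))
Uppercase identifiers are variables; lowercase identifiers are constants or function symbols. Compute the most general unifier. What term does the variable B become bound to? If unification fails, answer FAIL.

Decompose list/1: list(tup3(unit,string,list(list(float)))) ≐ list(tup3(unit,string,R)).
Decompose list/1: tup3(unit,string,list(list(float))) ≐ tup3(unit,string,R).
Decompose tup3/3: unit ≐ unit,  string ≐ string,  list(list(float)) ≐ R.
Delete trivial equation unit ≐ unit.
Delete trivial equation string ≐ string.
Bind R := list(list(float)); substituting into the remaining equations gives: tup3(T3,list(list(float)),list(T3)) ≐ B,  list(tup3(list(list(list(float))),float,string)) ≐ list(tup3(list(T3),float,string)).
Bind B := tup3(T3,list(list(float)),list(T3)); no other remaining equation mentions B.
Decompose list/1: tup3(list(list(list(float))),float,string) ≐ tup3(list(T3),float,string).
Decompose tup3/3: list(list(list(float))) ≐ list(T3),  float ≐ float,  string ≐ string.
Decompose list/1: list(list(float)) ≐ T3.
Bind T3 := list(list(float)); no other remaining equation mentions T3. Substituting into the earlier binding gives B := tup3(list(list(float)),list(list(float)),list(list(list(float)))).
Delete trivial equation float ≐ float.
Delete trivial equation string ≐ string.
MGU = { R ↦ list(list(float)), B ↦ tup3(list(list(float)),list(list(float)),list(list(list(float)))), T3 ↦ list(list(float)) }, so B ↦ tup3(list(list(float)),list(list(float)),list(list(list(float)))).

tup3(list(list(float)),list(list(float)),list(list(list(float))))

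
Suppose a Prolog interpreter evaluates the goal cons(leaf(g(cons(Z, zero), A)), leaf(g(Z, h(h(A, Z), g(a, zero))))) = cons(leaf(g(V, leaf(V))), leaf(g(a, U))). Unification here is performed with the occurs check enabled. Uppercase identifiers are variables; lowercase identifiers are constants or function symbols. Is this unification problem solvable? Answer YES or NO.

Decompose cons/2: leaf(g(cons(Z, zero), A)) = leaf(g(V, leaf(V))),  leaf(g(Z, h(h(A, Z), g(a, zero)))) = leaf(g(a, U)).
Decompose leaf/1: g(cons(Z, zero), A) = g(V, leaf(V)).
Decompose g/2: cons(Z, zero) = V,  A = leaf(V).
Bind V := cons(Z, zero); substituting into the one remaining equation that mentions V gives: A = leaf(cons(Z, zero)).
Bind A := leaf(cons(Z, zero)); substituting into the remaining equation gives: leaf(g(Z, h(h(leaf(cons(Z, zero)), Z), g(a, zero)))) = leaf(g(a, U)).
Decompose leaf/1: g(Z, h(h(leaf(cons(Z, zero)), Z), g(a, zero))) = g(a, U).
Decompose g/2: Z = a,  h(h(leaf(cons(Z, zero)), Z), g(a, zero)) = U.
Bind Z := a; substituting into the remaining equation gives: h(h(leaf(cons(a, zero)), a), g(a, zero)) = U. Substituting into the earlier bindings gives V := cons(a, zero), A := leaf(cons(a, zero)).
Bind U := h(h(leaf(cons(a, zero)), a), g(a, zero)).
No equations remain and no clash or occurs-check failure arose, so a unifier exists.

YES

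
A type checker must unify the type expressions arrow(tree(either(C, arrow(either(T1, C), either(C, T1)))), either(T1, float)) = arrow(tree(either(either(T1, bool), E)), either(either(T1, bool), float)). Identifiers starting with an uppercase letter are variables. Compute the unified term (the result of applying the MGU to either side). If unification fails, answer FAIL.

Decompose arrow/2: tree(either(C, arrow(either(T1, C), either(C, T1)))) = tree(either(either(T1, bool), E)),  either(T1, float) = either(either(T1, bool), float).
Decompose tree/1: either(C, arrow(either(T1, C), either(C, T1))) = either(either(T1, bool), E).
Decompose either/2: C = either(T1, bool),  arrow(either(T1, C), either(C, T1)) = E.
Bind C := either(T1, bool); substituting into the one remaining equation that mentions C gives: arrow(either(T1, either(T1, bool)), either(either(T1, bool), T1)) = E.
Bind E := arrow(either(T1, either(T1, bool)), either(either(T1, bool), T1)); no other remaining equation mentions E.
Decompose either/2: T1 = either(T1, bool),  float = float.
Occurs check fails: T1 occurs in either(T1, bool); the equation T1 = either(T1, bool) has no finite solution.

FAIL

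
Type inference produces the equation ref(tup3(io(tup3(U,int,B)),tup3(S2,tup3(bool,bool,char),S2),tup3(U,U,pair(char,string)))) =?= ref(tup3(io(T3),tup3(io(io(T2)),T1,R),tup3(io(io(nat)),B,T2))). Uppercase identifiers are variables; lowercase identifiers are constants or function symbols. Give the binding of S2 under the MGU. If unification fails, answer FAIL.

io(io(pair(char,string)))

Decompose ref/1: tup3(io(tup3(U,int,B)),tup3(S2,tup3(bool,bool,char),S2),tup3(U,U,pair(char,string))) =?= tup3(io(T3),tup3(io(io(T2)),T1,R),tup3(io(io(nat)),B,T2)).
Decompose tup3/3: io(tup3(U,int,B)) =?= io(T3),  tup3(S2,tup3(bool,bool,char),S2) =?= tup3(io(io(T2)),T1,R),  tup3(U,U,pair(char,string)) =?= tup3(io(io(nat)),B,T2).
Decompose io/1: tup3(U,int,B) =?= T3.
Bind T3 := tup3(U,int,B); no other remaining equation mentions T3.
Decompose tup3/3: S2 =?= io(io(T2)),  tup3(bool,bool,char) =?= T1,  S2 =?= R.
Bind S2 := io(io(T2)); substituting into the one remaining equation that mentions S2 gives: io(io(T2)) =?= R.
Bind T1 := tup3(bool,bool,char); no other remaining equation mentions T1.
Bind R := io(io(T2)); no other remaining equation mentions R.
Decompose tup3/3: U =?= io(io(nat)),  U =?= B,  pair(char,string) =?= T2.
Bind U := io(io(nat)); substituting into the one remaining equation that mentions U gives: io(io(nat)) =?= B. Substituting into the earlier binding gives T3 := tup3(io(io(nat)),int,B).
Bind B := io(io(nat)); no other remaining equation mentions B. Substituting into the earlier binding gives T3 := tup3(io(io(nat)),int,io(io(nat))).
Bind T2 := pair(char,string). Substituting into the earlier bindings gives S2 := io(io(pair(char,string))), R := io(io(pair(char,string))).
MGU = { T3 := tup3(io(io(nat)),int,io(io(nat))), S2 := io(io(pair(char,string))), T1 := tup3(bool,bool,char), R := io(io(pair(char,string))), U := io(io(nat)), B := io(io(nat)), T2 := pair(char,string) }, so S2 := io(io(pair(char,string))).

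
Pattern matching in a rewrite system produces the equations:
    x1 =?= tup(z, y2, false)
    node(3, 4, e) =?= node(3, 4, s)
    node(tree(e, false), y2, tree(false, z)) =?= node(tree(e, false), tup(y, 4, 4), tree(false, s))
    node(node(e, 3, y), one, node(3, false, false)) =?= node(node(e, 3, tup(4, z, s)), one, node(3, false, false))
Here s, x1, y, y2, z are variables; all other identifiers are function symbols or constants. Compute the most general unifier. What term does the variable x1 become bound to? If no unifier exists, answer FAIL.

Bind x1 := tup(z, y2, false); no other remaining equation mentions x1.
Decompose node/3: 3 =?= 3,  4 =?= 4,  e =?= s.
Delete trivial equation 3 =?= 3.
Delete trivial equation 4 =?= 4.
Bind s := e; substituting into the remaining equations gives: node(tree(e, false), y2, tree(false, z)) =?= node(tree(e, false), tup(y, 4, 4), tree(false, e)),  node(node(e, 3, y), one, node(3, false, false)) =?= node(node(e, 3, tup(4, z, e)), one, node(3, false, false)).
Decompose node/3: tree(e, false) =?= tree(e, false),  y2 =?= tup(y, 4, 4),  tree(false, z) =?= tree(false, e).
Delete trivial equation tree(e, false) =?= tree(e, false).
Bind y2 := tup(y, 4, 4); no other remaining equation mentions y2. Substituting into the earlier binding gives x1 := tup(z, tup(y, 4, 4), false).
Decompose tree/2: false =?= false,  z =?= e.
Delete trivial equation false =?= false.
Bind z := e; substituting into the remaining equation gives: node(node(e, 3, y), one, node(3, false, false)) =?= node(node(e, 3, tup(4, e, e)), one, node(3, false, false)). Substituting into the earlier binding gives x1 := tup(e, tup(y, 4, 4), false).
Decompose node/3: node(e, 3, y) =?= node(e, 3, tup(4, e, e)),  one =?= one,  node(3, false, false) =?= node(3, false, false).
Decompose node/3: e =?= e,  3 =?= 3,  y =?= tup(4, e, e).
Delete trivial equation e =?= e.
Delete trivial equation 3 =?= 3.
Bind y := tup(4, e, e); no other remaining equation mentions y. Substituting into the earlier bindings gives x1 := tup(e, tup(tup(4, e, e), 4, 4), false), y2 := tup(tup(4, e, e), 4, 4).
Delete trivial equation one =?= one.
Delete trivial equation node(3, false, false) =?= node(3, false, false).
MGU = { x1 -> tup(e, tup(tup(4, e, e), 4, 4), false), s -> e, y2 -> tup(tup(4, e, e), 4, 4), z -> e, y -> tup(4, e, e) }, so x1 -> tup(e, tup(tup(4, e, e), 4, 4), false).

tup(e, tup(tup(4, e, e), 4, 4), false)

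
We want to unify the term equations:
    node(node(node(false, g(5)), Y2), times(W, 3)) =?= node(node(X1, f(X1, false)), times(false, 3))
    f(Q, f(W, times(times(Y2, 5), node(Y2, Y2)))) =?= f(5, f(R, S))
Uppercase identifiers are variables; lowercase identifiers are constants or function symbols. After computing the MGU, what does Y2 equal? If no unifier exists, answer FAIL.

f(node(false, g(5)), false)

Decompose node/2: node(node(false, g(5)), Y2) =?= node(X1, f(X1, false)),  times(W, 3) =?= times(false, 3).
Decompose node/2: node(false, g(5)) =?= X1,  Y2 =?= f(X1, false).
Bind X1 := node(false, g(5)); substituting into the one remaining equation that mentions X1 gives: Y2 =?= f(node(false, g(5)), false).
Bind Y2 := f(node(false, g(5)), false); substituting into the one remaining equation that mentions Y2 gives: f(Q, f(W, times(times(f(node(false, g(5)), false), 5), node(f(node(false, g(5)), false), f(node(false, g(5)), false))))) =?= f(5, f(R, S)).
Decompose times/2: W =?= false,  3 =?= 3.
Bind W := false; substituting into the one remaining equation that mentions W gives: f(Q, f(false, times(times(f(node(false, g(5)), false), 5), node(f(node(false, g(5)), false), f(node(false, g(5)), false))))) =?= f(5, f(R, S)).
Delete trivial equation 3 =?= 3.
Decompose f/2: Q =?= 5,  f(false, times(times(f(node(false, g(5)), false), 5), node(f(node(false, g(5)), false), f(node(false, g(5)), false)))) =?= f(R, S).
Bind Q := 5; no other remaining equation mentions Q.
Decompose f/2: false =?= R,  times(times(f(node(false, g(5)), false), 5), node(f(node(false, g(5)), false), f(node(false, g(5)), false))) =?= S.
Bind R := false; no other remaining equation mentions R.
Bind S := times(times(f(node(false, g(5)), false), 5), node(f(node(false, g(5)), false), f(node(false, g(5)), false))).
MGU = { X1 -> node(false, g(5)), Y2 -> f(node(false, g(5)), false), W -> false, Q -> 5, R -> false, S -> times(times(f(node(false, g(5)), false), 5), node(f(node(false, g(5)), false), f(node(false, g(5)), false))) }, so Y2 -> f(node(false, g(5)), false).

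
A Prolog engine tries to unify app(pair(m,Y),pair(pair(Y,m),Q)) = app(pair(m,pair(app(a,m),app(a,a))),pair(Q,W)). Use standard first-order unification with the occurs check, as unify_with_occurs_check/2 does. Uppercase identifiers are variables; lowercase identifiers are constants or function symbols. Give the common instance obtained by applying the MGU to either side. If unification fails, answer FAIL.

app(pair(m,pair(app(a,m),app(a,a))),pair(pair(pair(app(a,m),app(a,a)),m),pair(pair(app(a,m),app(a,a)),m)))

Decompose app/2: pair(m,Y) = pair(m,pair(app(a,m),app(a,a))),  pair(pair(Y,m),Q) = pair(Q,W).
Decompose pair/2: m = m,  Y = pair(app(a,m),app(a,a)).
Delete trivial equation m = m.
Bind Y := pair(app(a,m),app(a,a)); substituting into the remaining equation gives: pair(pair(pair(app(a,m),app(a,a)),m),Q) = pair(Q,W).
Decompose pair/2: pair(pair(app(a,m),app(a,a)),m) = Q,  Q = W.
Bind Q := pair(pair(app(a,m),app(a,a)),m); substituting into the remaining equation gives: pair(pair(app(a,m),app(a,a)),m) = W.
Bind W := pair(pair(app(a,m),app(a,a)),m).
Applying the MGU to either side gives app(pair(m,pair(app(a,m),app(a,a))),pair(pair(pair(app(a,m),app(a,a)),m),pair(pair(app(a,m),app(a,a)),m))).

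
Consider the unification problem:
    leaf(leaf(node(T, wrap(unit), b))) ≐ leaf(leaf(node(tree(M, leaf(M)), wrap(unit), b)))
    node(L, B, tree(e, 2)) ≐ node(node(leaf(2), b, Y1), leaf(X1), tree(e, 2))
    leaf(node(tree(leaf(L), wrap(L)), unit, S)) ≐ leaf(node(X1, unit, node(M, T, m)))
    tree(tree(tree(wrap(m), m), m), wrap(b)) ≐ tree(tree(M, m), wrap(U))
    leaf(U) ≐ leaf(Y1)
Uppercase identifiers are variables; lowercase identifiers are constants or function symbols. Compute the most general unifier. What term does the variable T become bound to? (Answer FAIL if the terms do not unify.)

Decompose leaf/1: leaf(node(T, wrap(unit), b)) ≐ leaf(node(tree(M, leaf(M)), wrap(unit), b)).
Decompose leaf/1: node(T, wrap(unit), b) ≐ node(tree(M, leaf(M)), wrap(unit), b).
Decompose node/3: T ≐ tree(M, leaf(M)),  wrap(unit) ≐ wrap(unit),  b ≐ b.
Bind T := tree(M, leaf(M)); substituting into the one remaining equation that mentions T gives: leaf(node(tree(leaf(L), wrap(L)), unit, S)) ≐ leaf(node(X1, unit, node(M, tree(M, leaf(M)), m))).
Delete trivial equation wrap(unit) ≐ wrap(unit).
Delete trivial equation b ≐ b.
Decompose node/3: L ≐ node(leaf(2), b, Y1),  B ≐ leaf(X1),  tree(e, 2) ≐ tree(e, 2).
Bind L := node(leaf(2), b, Y1); substituting into the one remaining equation that mentions L gives: leaf(node(tree(leaf(node(leaf(2), b, Y1)), wrap(node(leaf(2), b, Y1))), unit, S)) ≐ leaf(node(X1, unit, node(M, tree(M, leaf(M)), m))).
Bind B := leaf(X1); no other remaining equation mentions B.
Delete trivial equation tree(e, 2) ≐ tree(e, 2).
Decompose leaf/1: node(tree(leaf(node(leaf(2), b, Y1)), wrap(node(leaf(2), b, Y1))), unit, S) ≐ node(X1, unit, node(M, tree(M, leaf(M)), m)).
Decompose node/3: tree(leaf(node(leaf(2), b, Y1)), wrap(node(leaf(2), b, Y1))) ≐ X1,  unit ≐ unit,  S ≐ node(M, tree(M, leaf(M)), m).
Bind X1 := tree(leaf(node(leaf(2), b, Y1)), wrap(node(leaf(2), b, Y1))); no other remaining equation mentions X1. Substituting into the earlier binding gives B := leaf(tree(leaf(node(leaf(2), b, Y1)), wrap(node(leaf(2), b, Y1)))).
Delete trivial equation unit ≐ unit.
Bind S := node(M, tree(M, leaf(M)), m); no other remaining equation mentions S.
Decompose tree/2: tree(tree(wrap(m), m), m) ≐ tree(M, m),  wrap(b) ≐ wrap(U).
Decompose tree/2: tree(wrap(m), m) ≐ M,  m ≐ m.
Bind M := tree(wrap(m), m); no other remaining equation mentions M. Substituting into the earlier bindings gives T := tree(tree(wrap(m), m), leaf(tree(wrap(m), m))), S := node(tree(wrap(m), m), tree(tree(wrap(m), m), leaf(tree(wrap(m), m))), m).
Delete trivial equation m ≐ m.
Decompose wrap/1: b ≐ U.
Bind U := b; substituting into the remaining equation gives: leaf(b) ≐ leaf(Y1).
Decompose leaf/1: b ≐ Y1.
Bind Y1 := b. Substituting into the earlier bindings gives L := node(leaf(2), b, b), B := leaf(tree(leaf(node(leaf(2), b, b)), wrap(node(leaf(2), b, b)))), X1 := tree(leaf(node(leaf(2), b, b)), wrap(node(leaf(2), b, b))).
MGU = { T -> tree(tree(wrap(m), m), leaf(tree(wrap(m), m))), L -> node(leaf(2), b, b), B -> leaf(tree(leaf(node(leaf(2), b, b)), wrap(node(leaf(2), b, b)))), X1 -> tree(leaf(node(leaf(2), b, b)), wrap(node(leaf(2), b, b))), S -> node(tree(wrap(m), m), tree(tree(wrap(m), m), leaf(tree(wrap(m), m))), m), M -> tree(wrap(m), m), U -> b, Y1 -> b }, so T -> tree(tree(wrap(m), m), leaf(tree(wrap(m), m))).

tree(tree(wrap(m), m), leaf(tree(wrap(m), m)))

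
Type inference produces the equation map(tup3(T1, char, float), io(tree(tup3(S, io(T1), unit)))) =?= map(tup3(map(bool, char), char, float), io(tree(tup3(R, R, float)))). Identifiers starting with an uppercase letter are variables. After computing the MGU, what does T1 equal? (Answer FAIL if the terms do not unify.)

Decompose map/2: tup3(T1, char, float) =?= tup3(map(bool, char), char, float),  io(tree(tup3(S, io(T1), unit))) =?= io(tree(tup3(R, R, float))).
Decompose tup3/3: T1 =?= map(bool, char),  char =?= char,  float =?= float.
Bind T1 := map(bool, char); substituting into the one remaining equation that mentions T1 gives: io(tree(tup3(S, io(map(bool, char)), unit))) =?= io(tree(tup3(R, R, float))).
Delete trivial equation char =?= char.
Delete trivial equation float =?= float.
Decompose io/1: tree(tup3(S, io(map(bool, char)), unit)) =?= tree(tup3(R, R, float)).
Decompose tree/1: tup3(S, io(map(bool, char)), unit) =?= tup3(R, R, float).
Decompose tup3/3: S =?= R,  io(map(bool, char)) =?= R,  unit =?= float.
Bind S := R; no other remaining equation mentions S.
Bind R := io(map(bool, char)); no other remaining equation mentions R. Substituting into the earlier binding gives S := io(map(bool, char)).
Clash: constants unit and float differ; no unifier exists.

FAIL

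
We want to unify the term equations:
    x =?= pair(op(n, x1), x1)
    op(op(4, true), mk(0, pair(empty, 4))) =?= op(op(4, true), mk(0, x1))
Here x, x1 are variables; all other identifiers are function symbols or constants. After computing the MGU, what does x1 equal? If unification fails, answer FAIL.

pair(empty, 4)

Bind x := pair(op(n, x1), x1); no other remaining equation mentions x.
Decompose op/2: op(4, true) =?= op(4, true),  mk(0, pair(empty, 4)) =?= mk(0, x1).
Delete trivial equation op(4, true) =?= op(4, true).
Decompose mk/2: 0 =?= 0,  pair(empty, 4) =?= x1.
Delete trivial equation 0 =?= 0.
Bind x1 := pair(empty, 4). Substituting into the earlier binding gives x := pair(op(n, pair(empty, 4)), pair(empty, 4)).
MGU = { x ↦ pair(op(n, pair(empty, 4)), pair(empty, 4)), x1 ↦ pair(empty, 4) }, so x1 ↦ pair(empty, 4).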